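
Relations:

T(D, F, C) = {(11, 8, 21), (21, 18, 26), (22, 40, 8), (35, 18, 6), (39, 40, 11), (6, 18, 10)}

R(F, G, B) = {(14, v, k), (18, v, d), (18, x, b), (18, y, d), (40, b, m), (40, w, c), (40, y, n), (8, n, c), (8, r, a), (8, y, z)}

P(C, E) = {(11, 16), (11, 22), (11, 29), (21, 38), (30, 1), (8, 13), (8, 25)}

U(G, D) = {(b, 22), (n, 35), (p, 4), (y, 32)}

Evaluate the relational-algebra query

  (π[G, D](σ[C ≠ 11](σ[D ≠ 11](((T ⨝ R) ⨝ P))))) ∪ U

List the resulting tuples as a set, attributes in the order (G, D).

Joining T and R on F yields {(11, 8, 21, n, c), (11, 8, 21, r, a), (11, 8, 21, y, z), (21, 18, 26, v, d), (21, 18, 26, x, b), (21, 18, 26, y, d), (22, 40, 8, b, m), (22, 40, 8, w, c), (22, 40, 8, y, n), (35, 18, 6, v, d), (35, 18, 6, x, b), (35, 18, 6, y, d), (39, 40, 11, b, m), (39, 40, 11, w, c), (39, 40, 11, y, n), (6, 18, 10, v, d), (6, 18, 10, x, b), (6, 18, 10, y, d)}.
Joining (T ⨝ R) and P on C yields {(11, 8, 21, n, c, 38), (11, 8, 21, r, a, 38), (11, 8, 21, y, z, 38), (22, 40, 8, b, m, 13), (22, 40, 8, b, m, 25), (22, 40, 8, w, c, 13), (22, 40, 8, w, c, 25), (22, 40, 8, y, n, 13), (22, 40, 8, y, n, 25), (39, 40, 11, b, m, 16), (39, 40, 11, b, m, 22), (39, 40, 11, b, m, 29), (39, 40, 11, w, c, 16), (39, 40, 11, w, c, 22), (39, 40, 11, w, c, 29), (39, 40, 11, y, n, 16), (39, 40, 11, y, n, 22), (39, 40, 11, y, n, 29)}.
σ[D ≠ 11]: keep tuples satisfying D ≠ 11 → {(22, 40, 8, b, m, 13), (22, 40, 8, b, m, 25), (22, 40, 8, w, c, 13), (22, 40, 8, w, c, 25), (22, 40, 8, y, n, 13), (22, 40, 8, y, n, 25), (39, 40, 11, b, m, 16), (39, 40, 11, b, m, 22), (39, 40, 11, b, m, 29), (39, 40, 11, w, c, 16), (39, 40, 11, w, c, 22), (39, 40, 11, w, c, 29), (39, 40, 11, y, n, 16), (39, 40, 11, y, n, 22), (39, 40, 11, y, n, 29)}
σ[C ≠ 11]: keep tuples satisfying C ≠ 11 → {(22, 40, 8, b, m, 13), (22, 40, 8, b, m, 25), (22, 40, 8, w, c, 13), (22, 40, 8, w, c, 25), (22, 40, 8, y, n, 13), (22, 40, 8, y, n, 25)}
π[G, D]: project onto (G, D) (3 duplicate(s) eliminated) → {(b, 22), (w, 22), (y, 22)}
Taking the union: {(b, 22), (n, 35), (p, 4), (w, 22), (y, 22), (y, 32)}

{(b, 22), (n, 35), (p, 4), (w, 22), (y, 22), (y, 32)}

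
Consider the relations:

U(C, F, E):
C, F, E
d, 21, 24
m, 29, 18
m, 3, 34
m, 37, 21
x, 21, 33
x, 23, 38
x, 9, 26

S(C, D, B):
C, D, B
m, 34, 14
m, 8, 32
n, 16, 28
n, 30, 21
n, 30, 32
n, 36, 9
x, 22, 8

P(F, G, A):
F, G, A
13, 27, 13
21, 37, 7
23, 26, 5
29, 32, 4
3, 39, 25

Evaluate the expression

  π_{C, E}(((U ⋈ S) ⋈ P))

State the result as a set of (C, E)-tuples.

{(m, 18), (m, 34), (x, 33), (x, 38)}

U ⋈ S (natural join on C): {(m, 29, 18, 34, 14), (m, 29, 18, 8, 32), (m, 3, 34, 34, 14), (m, 3, 34, 8, 32), (m, 37, 21, 34, 14), (m, 37, 21, 8, 32), (x, 21, 33, 22, 8), (x, 23, 38, 22, 8), (x, 9, 26, 22, 8)}
(U ⋈ S) ⋈ P (natural join on F): {(m, 29, 18, 34, 14, 32, 4), (m, 29, 18, 8, 32, 32, 4), (m, 3, 34, 34, 14, 39, 25), (m, 3, 34, 8, 32, 39, 25), (x, 21, 33, 22, 8, 37, 7), (x, 23, 38, 22, 8, 26, 5)}
Projecting to C, E (2 duplicate(s) eliminated): {(m, 18), (m, 34), (x, 33), (x, 38)}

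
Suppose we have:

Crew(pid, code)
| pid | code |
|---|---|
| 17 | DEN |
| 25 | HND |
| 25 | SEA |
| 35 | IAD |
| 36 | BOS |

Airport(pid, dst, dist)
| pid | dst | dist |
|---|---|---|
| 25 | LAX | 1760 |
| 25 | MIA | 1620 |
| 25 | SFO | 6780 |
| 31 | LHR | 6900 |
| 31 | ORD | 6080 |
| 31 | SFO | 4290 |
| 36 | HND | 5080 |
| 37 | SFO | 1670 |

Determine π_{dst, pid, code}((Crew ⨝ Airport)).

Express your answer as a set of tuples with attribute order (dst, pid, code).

{(HND, 36, BOS), (LAX, 25, HND), (LAX, 25, SEA), (MIA, 25, HND), (MIA, 25, SEA), (SFO, 25, HND), (SFO, 25, SEA)}

Natural join on pid: {(25, HND, LAX, 1760), (25, HND, MIA, 1620), (25, HND, SFO, 6780), (25, SEA, LAX, 1760), (25, SEA, MIA, 1620), (25, SEA, SFO, 6780), (36, BOS, HND, 5080)}
π_{dst, pid, code} gives {(HND, 36, BOS), (LAX, 25, HND), (LAX, 25, SEA), (MIA, 25, HND), (MIA, 25, SEA), (SFO, 25, HND), (SFO, 25, SEA)}.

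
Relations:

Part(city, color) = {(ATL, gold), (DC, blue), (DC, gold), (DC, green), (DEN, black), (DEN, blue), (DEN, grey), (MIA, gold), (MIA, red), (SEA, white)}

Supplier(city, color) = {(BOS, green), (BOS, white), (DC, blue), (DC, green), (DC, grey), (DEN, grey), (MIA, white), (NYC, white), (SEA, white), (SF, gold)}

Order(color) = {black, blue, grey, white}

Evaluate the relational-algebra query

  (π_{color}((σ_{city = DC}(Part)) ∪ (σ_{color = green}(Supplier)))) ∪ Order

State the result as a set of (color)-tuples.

{black, blue, gold, green, grey, white}

Selection city = DC: {(DC, blue), (DC, gold), (DC, green)}
Selection color = green: {(BOS, green), (DC, green)}
Union: {(DC, blue), (DC, gold), (DC, green)} with {(BOS, green), (DC, green)} → {(BOS, green), (DC, blue), (DC, gold), (DC, green)}
π_{color} gives {blue, gold, green} (1 duplicate(s) eliminated).
Union: {blue, gold, green} with {black, blue, grey, white} → {black, blue, gold, green, grey, white}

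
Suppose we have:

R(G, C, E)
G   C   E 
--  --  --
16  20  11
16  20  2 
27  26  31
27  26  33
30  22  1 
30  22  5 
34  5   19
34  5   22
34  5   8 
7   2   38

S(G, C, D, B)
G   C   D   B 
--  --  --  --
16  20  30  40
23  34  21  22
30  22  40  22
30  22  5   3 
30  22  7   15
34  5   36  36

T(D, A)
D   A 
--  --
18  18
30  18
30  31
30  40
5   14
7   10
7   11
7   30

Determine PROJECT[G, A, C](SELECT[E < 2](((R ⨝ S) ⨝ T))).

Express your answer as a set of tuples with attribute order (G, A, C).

R ⋈ S (natural join on G, C): {(16, 20, 11, 30, 40), (16, 20, 2, 30, 40), (30, 22, 1, 40, 22), (30, 22, 1, 5, 3), (30, 22, 1, 7, 15), (30, 22, 5, 40, 22), (30, 22, 5, 5, 3), (30, 22, 5, 7, 15), (34, 5, 19, 36, 36), (34, 5, 22, 36, 36), (34, 5, 8, 36, 36)}
(R ⨝ S) ⋈ T (natural join on D): {(16, 20, 11, 30, 40, 18), (16, 20, 11, 30, 40, 31), (16, 20, 11, 30, 40, 40), (16, 20, 2, 30, 40, 18), (16, 20, 2, 30, 40, 31), (16, 20, 2, 30, 40, 40), (30, 22, 1, 5, 3, 14), (30, 22, 1, 7, 15, 10), (30, 22, 1, 7, 15, 11), (30, 22, 1, 7, 15, 30), (30, 22, 5, 5, 3, 14), (30, 22, 5, 7, 15, 10), (30, 22, 5, 7, 15, 11), (30, 22, 5, 7, 15, 30)}
Apply σ_{E < 2}; surviving tuples: {(30, 22, 1, 5, 3, 14), (30, 22, 1, 7, 15, 10), (30, 22, 1, 7, 15, 11), (30, 22, 1, 7, 15, 30)}
π[G, A, C]: project onto (G, A, C) → {(30, 10, 22), (30, 11, 22), (30, 14, 22), (30, 30, 22)}

{(30, 10, 22), (30, 11, 22), (30, 14, 22), (30, 30, 22)}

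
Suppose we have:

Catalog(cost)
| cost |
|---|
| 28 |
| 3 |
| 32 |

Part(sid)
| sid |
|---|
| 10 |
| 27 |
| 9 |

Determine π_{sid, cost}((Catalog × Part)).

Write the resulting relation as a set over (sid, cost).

Catalog × Part: Cartesian product, 3·3 = 9 tuples over (cost, sid).
Projecting to sid, cost: {(10, 28), (10, 3), (10, 32), (27, 28), (27, 3), (27, 32), (9, 28), (9, 3), (9, 32)}

{(10, 28), (10, 3), (10, 32), (27, 28), (27, 3), (27, 32), (9, 28), (9, 3), (9, 32)}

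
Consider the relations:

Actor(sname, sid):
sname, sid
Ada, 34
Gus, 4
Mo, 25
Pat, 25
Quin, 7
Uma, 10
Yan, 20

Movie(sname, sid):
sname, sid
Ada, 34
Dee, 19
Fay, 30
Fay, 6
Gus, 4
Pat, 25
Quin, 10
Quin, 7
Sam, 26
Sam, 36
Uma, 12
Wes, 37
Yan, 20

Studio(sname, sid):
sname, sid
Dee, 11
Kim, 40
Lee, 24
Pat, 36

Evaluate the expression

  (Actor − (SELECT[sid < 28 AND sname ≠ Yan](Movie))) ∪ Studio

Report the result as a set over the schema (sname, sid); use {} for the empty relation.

Filtering on sid < 28 AND sname ≠ Yan leaves {(Dee, 19), (Fay, 6), (Gus, 4), (Pat, 25), (Quin, 10), (Quin, 7), (Sam, 26), (Uma, 12)}.
Difference: {(Ada, 34), (Gus, 4), (Mo, 25), (Pat, 25), (Quin, 7), (Uma, 10), (Yan, 20)} with {(Dee, 19), (Fay, 6), (Gus, 4), (Pat, 25), (Quin, 10), (Quin, 7), (Sam, 26), (Uma, 12)} → {(Ada, 34), (Mo, 25), (Uma, 10), (Yan, 20)}
Union: {(Ada, 34), (Mo, 25), (Uma, 10), (Yan, 20)} with {(Dee, 11), (Kim, 40), (Lee, 24), (Pat, 36)} → {(Ada, 34), (Dee, 11), (Kim, 40), (Lee, 24), (Mo, 25), (Pat, 36), (Uma, 10), (Yan, 20)}

{(Ada, 34), (Dee, 11), (Kim, 40), (Lee, 24), (Mo, 25), (Pat, 36), (Uma, 10), (Yan, 20)}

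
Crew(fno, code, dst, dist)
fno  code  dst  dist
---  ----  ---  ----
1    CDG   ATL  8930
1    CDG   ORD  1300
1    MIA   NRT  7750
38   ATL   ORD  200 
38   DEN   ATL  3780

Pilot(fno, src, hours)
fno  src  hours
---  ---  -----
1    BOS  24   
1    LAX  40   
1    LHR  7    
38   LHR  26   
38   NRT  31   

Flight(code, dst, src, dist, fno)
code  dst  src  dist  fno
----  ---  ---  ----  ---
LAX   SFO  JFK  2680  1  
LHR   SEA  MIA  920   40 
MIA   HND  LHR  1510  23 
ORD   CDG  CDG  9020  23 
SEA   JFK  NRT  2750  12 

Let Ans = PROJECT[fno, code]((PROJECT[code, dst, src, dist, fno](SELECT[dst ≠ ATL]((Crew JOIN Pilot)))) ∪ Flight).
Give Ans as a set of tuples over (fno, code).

{(1, CDG), (1, LAX), (1, MIA), (12, SEA), (23, MIA), (23, ORD), (38, ATL), (40, LHR)}

Crew ⋈ Pilot (natural join on fno): {(1, CDG, ATL, 8930, BOS, 24), (1, CDG, ATL, 8930, LAX, 40), (1, CDG, ATL, 8930, LHR, 7), (1, CDG, ORD, 1300, BOS, 24), (1, CDG, ORD, 1300, LAX, 40), (1, CDG, ORD, 1300, LHR, 7), (1, MIA, NRT, 7750, BOS, 24), (1, MIA, NRT, 7750, LAX, 40), (1, MIA, NRT, 7750, LHR, 7), (38, ATL, ORD, 200, LHR, 26), (38, ATL, ORD, 200, NRT, 31), (38, DEN, ATL, 3780, LHR, 26), (38, DEN, ATL, 3780, NRT, 31)}
Filtering on dst ≠ ATL leaves {(1, CDG, ORD, 1300, BOS, 24), (1, CDG, ORD, 1300, LAX, 40), (1, CDG, ORD, 1300, LHR, 7), (1, MIA, NRT, 7750, BOS, 24), (1, MIA, NRT, 7750, LAX, 40), (1, MIA, NRT, 7750, LHR, 7), (38, ATL, ORD, 200, LHR, 26), (38, ATL, ORD, 200, NRT, 31)}.
π[code, dst, src, dist, fno]: project onto (code, dst, src, dist, fno) → {(ATL, ORD, LHR, 200, 38), (ATL, ORD, NRT, 200, 38), (CDG, ORD, BOS, 1300, 1), (CDG, ORD, LAX, 1300, 1), (CDG, ORD, LHR, 1300, 1), (MIA, NRT, BOS, 7750, 1), (MIA, NRT, LAX, 7750, 1), (MIA, NRT, LHR, 7750, 1)}
Taking the union: {(ATL, ORD, LHR, 200, 38), (ATL, ORD, NRT, 200, 38), (CDG, ORD, BOS, 1300, 1), (CDG, ORD, LAX, 1300, 1), (CDG, ORD, LHR, 1300, 1), (LAX, SFO, JFK, 2680, 1), (LHR, SEA, MIA, 920, 40), (MIA, HND, LHR, 1510, 23), (MIA, NRT, BOS, 7750, 1), (MIA, NRT, LAX, 7750, 1), (MIA, NRT, LHR, 7750, 1), (ORD, CDG, CDG, 9020, 23), (SEA, JFK, NRT, 2750, 12)}
π[fno, code]: project onto (fno, code) (5 duplicate(s) eliminated) → {(1, CDG), (1, LAX), (1, MIA), (12, SEA), (23, MIA), (23, ORD), (38, ATL), (40, LHR)}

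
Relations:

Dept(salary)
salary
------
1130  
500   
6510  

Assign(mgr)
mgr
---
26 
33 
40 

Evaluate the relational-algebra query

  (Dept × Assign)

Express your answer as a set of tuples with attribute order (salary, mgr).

{(1130, 26), (1130, 33), (1130, 40), (500, 26), (500, 33), (500, 40), (6510, 26), (6510, 33), (6510, 40)}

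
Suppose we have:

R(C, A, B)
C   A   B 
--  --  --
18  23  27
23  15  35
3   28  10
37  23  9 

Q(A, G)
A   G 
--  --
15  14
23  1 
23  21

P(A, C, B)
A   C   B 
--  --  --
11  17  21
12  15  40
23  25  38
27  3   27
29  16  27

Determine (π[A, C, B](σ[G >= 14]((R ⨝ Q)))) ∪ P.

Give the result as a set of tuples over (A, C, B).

{(11, 17, 21), (12, 15, 40), (15, 23, 35), (23, 18, 27), (23, 25, 38), (23, 37, 9), (27, 3, 27), (29, 16, 27)}

Natural join on A: {(18, 23, 27, 1), (18, 23, 27, 21), (23, 15, 35, 14), (37, 23, 9, 1), (37, 23, 9, 21)}
Filtering on G >= 14 leaves {(18, 23, 27, 21), (23, 15, 35, 14), (37, 23, 9, 21)}.
π_{A, C, B} gives {(15, 23, 35), (23, 18, 27), (23, 37, 9)}.
Taking the union: {(11, 17, 21), (12, 15, 40), (15, 23, 35), (23, 18, 27), (23, 25, 38), (23, 37, 9), (27, 3, 27), (29, 16, 27)}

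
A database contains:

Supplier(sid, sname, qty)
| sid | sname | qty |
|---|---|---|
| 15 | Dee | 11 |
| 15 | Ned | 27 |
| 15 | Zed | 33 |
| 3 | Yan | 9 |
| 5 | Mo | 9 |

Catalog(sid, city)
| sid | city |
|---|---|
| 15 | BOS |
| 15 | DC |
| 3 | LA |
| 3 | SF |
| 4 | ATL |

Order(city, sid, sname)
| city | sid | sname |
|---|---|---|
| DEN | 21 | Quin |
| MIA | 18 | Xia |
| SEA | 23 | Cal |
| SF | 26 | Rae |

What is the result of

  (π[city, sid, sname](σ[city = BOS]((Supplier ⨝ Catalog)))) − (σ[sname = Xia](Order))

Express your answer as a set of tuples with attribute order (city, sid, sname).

{(BOS, 15, Dee), (BOS, 15, Ned), (BOS, 15, Zed)}

Natural join on sid: {(15, Dee, 11, BOS), (15, Dee, 11, DC), (15, Ned, 27, BOS), (15, Ned, 27, DC), (15, Zed, 33, BOS), (15, Zed, 33, DC), (3, Yan, 9, LA), (3, Yan, 9, SF)}
σ[city = BOS]: keep tuples satisfying city = BOS → {(15, Dee, 11, BOS), (15, Ned, 27, BOS), (15, Zed, 33, BOS)}
π_{city, sid, sname} gives {(BOS, 15, Dee), (BOS, 15, Ned), (BOS, 15, Zed)}.
σ[sname = Xia]: keep tuples satisfying sname = Xia → {(MIA, 18, Xia)}
Difference: {(BOS, 15, Dee), (BOS, 15, Ned), (BOS, 15, Zed)} with {(MIA, 18, Xia)} → {(BOS, 15, Dee), (BOS, 15, Ned), (BOS, 15, Zed)}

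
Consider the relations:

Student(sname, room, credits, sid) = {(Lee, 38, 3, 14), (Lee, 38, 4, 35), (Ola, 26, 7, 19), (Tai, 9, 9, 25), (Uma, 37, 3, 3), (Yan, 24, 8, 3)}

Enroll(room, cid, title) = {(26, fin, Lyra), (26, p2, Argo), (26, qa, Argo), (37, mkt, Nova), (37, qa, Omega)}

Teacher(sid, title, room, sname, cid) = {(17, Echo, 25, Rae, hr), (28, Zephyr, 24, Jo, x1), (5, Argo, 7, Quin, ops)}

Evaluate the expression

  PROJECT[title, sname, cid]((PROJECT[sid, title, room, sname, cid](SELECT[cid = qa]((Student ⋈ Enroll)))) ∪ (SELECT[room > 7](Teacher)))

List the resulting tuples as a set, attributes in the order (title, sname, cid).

Natural join on room: {(Ola, 26, 7, 19, fin, Lyra), (Ola, 26, 7, 19, p2, Argo), (Ola, 26, 7, 19, qa, Argo), (Uma, 37, 3, 3, mkt, Nova), (Uma, 37, 3, 3, qa, Omega)}
Apply σ_{cid = qa}; surviving tuples: {(Ola, 26, 7, 19, qa, Argo), (Uma, 37, 3, 3, qa, Omega)}
π[sid, title, room, sname, cid]: project onto (sid, title, room, sname, cid) → {(19, Argo, 26, Ola, qa), (3, Omega, 37, Uma, qa)}
Apply σ_{room > 7}; surviving tuples: {(17, Echo, 25, Rae, hr), (28, Zephyr, 24, Jo, x1)}
Taking the union: {(17, Echo, 25, Rae, hr), (19, Argo, 26, Ola, qa), (28, Zephyr, 24, Jo, x1), (3, Omega, 37, Uma, qa)}
π[title, sname, cid]: project onto (title, sname, cid) → {(Argo, Ola, qa), (Echo, Rae, hr), (Omega, Uma, qa), (Zephyr, Jo, x1)}

{(Argo, Ola, qa), (Echo, Rae, hr), (Omega, Uma, qa), (Zephyr, Jo, x1)}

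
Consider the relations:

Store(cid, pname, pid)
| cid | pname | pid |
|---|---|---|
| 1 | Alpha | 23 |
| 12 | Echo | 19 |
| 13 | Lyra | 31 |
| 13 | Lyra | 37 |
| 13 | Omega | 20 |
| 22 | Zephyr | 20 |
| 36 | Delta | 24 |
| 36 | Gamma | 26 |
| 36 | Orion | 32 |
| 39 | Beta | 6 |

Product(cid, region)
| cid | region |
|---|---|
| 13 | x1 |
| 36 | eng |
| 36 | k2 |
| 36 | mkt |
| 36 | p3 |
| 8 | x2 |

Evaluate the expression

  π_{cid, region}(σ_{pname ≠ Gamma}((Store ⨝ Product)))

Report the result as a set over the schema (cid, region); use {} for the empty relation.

{(13, x1), (36, eng), (36, k2), (36, mkt), (36, p3)}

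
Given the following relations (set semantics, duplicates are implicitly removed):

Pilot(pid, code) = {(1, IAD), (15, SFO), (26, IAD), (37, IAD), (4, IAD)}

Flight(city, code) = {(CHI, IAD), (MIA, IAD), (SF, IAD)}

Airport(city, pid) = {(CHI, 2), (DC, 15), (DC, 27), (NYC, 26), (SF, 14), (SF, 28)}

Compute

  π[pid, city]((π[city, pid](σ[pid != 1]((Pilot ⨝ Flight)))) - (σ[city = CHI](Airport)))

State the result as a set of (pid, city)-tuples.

{(26, CHI), (26, MIA), (26, SF), (37, CHI), (37, MIA), (37, SF), (4, CHI), (4, MIA), (4, SF)}

Joining Pilot and Flight on code yields {(1, IAD, CHI), (1, IAD, MIA), (1, IAD, SF), (26, IAD, CHI), (26, IAD, MIA), (26, IAD, SF), (37, IAD, CHI), (37, IAD, MIA), (37, IAD, SF), (4, IAD, CHI), (4, IAD, MIA), (4, IAD, SF)}.
Filtering on pid != 1 leaves {(26, IAD, CHI), (26, IAD, MIA), (26, IAD, SF), (37, IAD, CHI), (37, IAD, MIA), (37, IAD, SF), (4, IAD, CHI), (4, IAD, MIA), (4, IAD, SF)}.
π_{city, pid} gives {(CHI, 26), (CHI, 37), (CHI, 4), (MIA, 26), (MIA, 37), (MIA, 4), (SF, 26), (SF, 37), (SF, 4)}.
Filtering on city = CHI leaves {(CHI, 2)}.
Set difference of the two operands is {(CHI, 26), (CHI, 37), (CHI, 4), (MIA, 26), (MIA, 37), (MIA, 4), (SF, 26), (SF, 37), (SF, 4)}.
π_{pid, city} gives {(26, CHI), (26, MIA), (26, SF), (37, CHI), (37, MIA), (37, SF), (4, CHI), (4, MIA), (4, SF)}.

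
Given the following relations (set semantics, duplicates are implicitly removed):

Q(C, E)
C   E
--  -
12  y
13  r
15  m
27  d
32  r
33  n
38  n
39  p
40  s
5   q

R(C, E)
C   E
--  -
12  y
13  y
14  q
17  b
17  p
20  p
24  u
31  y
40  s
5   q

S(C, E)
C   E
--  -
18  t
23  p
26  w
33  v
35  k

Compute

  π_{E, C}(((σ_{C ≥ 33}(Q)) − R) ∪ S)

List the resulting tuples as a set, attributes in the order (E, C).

{(k, 35), (n, 33), (n, 38), (p, 23), (p, 39), (t, 18), (v, 33), (w, 26)}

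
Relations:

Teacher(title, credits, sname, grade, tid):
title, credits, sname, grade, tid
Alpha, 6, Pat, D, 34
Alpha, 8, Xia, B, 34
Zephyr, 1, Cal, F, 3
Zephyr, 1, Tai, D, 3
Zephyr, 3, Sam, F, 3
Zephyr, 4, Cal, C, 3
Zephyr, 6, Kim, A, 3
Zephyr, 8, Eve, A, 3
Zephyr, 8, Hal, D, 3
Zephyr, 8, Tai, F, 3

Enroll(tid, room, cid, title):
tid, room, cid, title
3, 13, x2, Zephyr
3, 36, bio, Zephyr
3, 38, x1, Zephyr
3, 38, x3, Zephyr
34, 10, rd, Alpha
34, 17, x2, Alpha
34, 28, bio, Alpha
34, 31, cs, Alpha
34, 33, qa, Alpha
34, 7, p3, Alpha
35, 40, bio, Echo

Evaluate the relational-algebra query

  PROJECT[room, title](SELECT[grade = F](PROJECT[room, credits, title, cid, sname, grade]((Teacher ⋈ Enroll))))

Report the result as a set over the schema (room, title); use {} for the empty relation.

Natural join on title, tid: {(Alpha, 6, Pat, D, 34, 10, rd), (Alpha, 6, Pat, D, 34, 17, x2), (Alpha, 6, Pat, D, 34, 28, bio), (Alpha, 6, Pat, D, 34, 31, cs), (Alpha, 6, Pat, D, 34, 33, qa), (Alpha, 6, Pat, D, 34, 7, p3), (Alpha, 8, Xia, B, 34, 10, rd), (Alpha, 8, Xia, B, 34, 17, x2), (Alpha, 8, Xia, B, 34, 28, bio), (Alpha, 8, Xia, B, 34, 31, cs), (Alpha, 8, Xia, B, 34, 33, qa), (Alpha, 8, Xia, B, 34, 7, p3), (Zephyr, 1, Cal, F, 3, 13, x2), (Zephyr, 1, Cal, F, 3, 36, bio), (Zephyr, 1, Cal, F, 3, 38, x1), (Zephyr, 1, Cal, F, 3, 38, x3), (Zephyr, 1, Tai, D, 3, 13, x2), (Zephyr, 1, Tai, D, 3, 36, bio), (Zephyr, 1, Tai, D, 3, 38, x1), (Zephyr, 1, Tai, D, 3, 38, x3), (Zephyr, 3, Sam, F, 3, 13, x2), (Zephyr, 3, Sam, F, 3, 36, bio), (Zephyr, 3, Sam, F, 3, 38, x1), (Zephyr, 3, Sam, F, 3, 38, x3), (Zephyr, 4, Cal, C, 3, 13, x2), (Zephyr, 4, Cal, C, 3, 36, bio), (Zephyr, 4, Cal, C, 3, 38, x1), (Zephyr, 4, Cal, C, 3, 38, x3), (Zephyr, 6, Kim, A, 3, 13, x2), (Zephyr, 6, Kim, A, 3, 36, bio), (Zephyr, 6, Kim, A, 3, 38, x1), (Zephyr, 6, Kim, A, 3, 38, x3), (Zephyr, 8, Eve, A, 3, 13, x2), (Zephyr, 8, Eve, A, 3, 36, bio), (Zephyr, 8, Eve, A, 3, 38, x1), (Zephyr, 8, Eve, A, 3, 38, x3), (Zephyr, 8, Hal, D, 3, 13, x2), (Zephyr, 8, Hal, D, 3, 36, bio), (Zephyr, 8, Hal, D, 3, 38, x1), (Zephyr, 8, Hal, D, 3, 38, x3), (Zephyr, 8, Tai, F, 3, 13, x2), (Zephyr, 8, Tai, F, 3, 36, bio), (Zephyr, 8, Tai, F, 3, 38, x1), (Zephyr, 8, Tai, F, 3, 38, x3)}
π_{room, credits, title, cid, sname, grade} gives {(10, 6, Alpha, rd, Pat, D), (10, 8, Alpha, rd, Xia, B), (13, 1, Zephyr, x2, Cal, F), (13, 1, Zephyr, x2, Tai, D), (13, 3, Zephyr, x2, Sam, F), (13, 4, Zephyr, x2, Cal, C), (13, 6, Zephyr, x2, Kim, A), (13, 8, Zephyr, x2, Eve, A), (13, 8, Zephyr, x2, Hal, D), (13, 8, Zephyr, x2, Tai, F), (17, 6, Alpha, x2, Pat, D), (17, 8, Alpha, x2, Xia, B), (28, 6, Alpha, bio, Pat, D), (28, 8, Alpha, bio, Xia, B), (31, 6, Alpha, cs, Pat, D), (31, 8, Alpha, cs, Xia, B), (33, 6, Alpha, qa, Pat, D), (33, 8, Alpha, qa, Xia, B), (36, 1, Zephyr, bio, Cal, F), (36, 1, Zephyr, bio, Tai, D), (36, 3, Zephyr, bio, Sam, F), (36, 4, Zephyr, bio, Cal, C), (36, 6, Zephyr, bio, Kim, A), (36, 8, Zephyr, bio, Eve, A), (36, 8, Zephyr, bio, Hal, D), (36, 8, Zephyr, bio, Tai, F), (38, 1, Zephyr, x1, Cal, F), (38, 1, Zephyr, x1, Tai, D), (38, 1, Zephyr, x3, Cal, F), (38, 1, Zephyr, x3, Tai, D), (38, 3, Zephyr, x1, Sam, F), (38, 3, Zephyr, x3, Sam, F), (38, 4, Zephyr, x1, Cal, C), (38, 4, Zephyr, x3, Cal, C), (38, 6, Zephyr, x1, Kim, A), (38, 6, Zephyr, x3, Kim, A), (38, 8, Zephyr, x1, Eve, A), (38, 8, Zephyr, x1, Hal, D), (38, 8, Zephyr, x1, Tai, F), (38, 8, Zephyr, x3, Eve, A), (38, 8, Zephyr, x3, Hal, D), (38, 8, Zephyr, x3, Tai, F), (7, 6, Alpha, p3, Pat, D), (7, 8, Alpha, p3, Xia, B)}.
Filtering on grade = F leaves {(13, 1, Zephyr, x2, Cal, F), (13, 3, Zephyr, x2, Sam, F), (13, 8, Zephyr, x2, Tai, F), (36, 1, Zephyr, bio, Cal, F), (36, 3, Zephyr, bio, Sam, F), (36, 8, Zephyr, bio, Tai, F), (38, 1, Zephyr, x1, Cal, F), (38, 1, Zephyr, x3, Cal, F), (38, 3, Zephyr, x1, Sam, F), (38, 3, Zephyr, x3, Sam, F), (38, 8, Zephyr, x1, Tai, F), (38, 8, Zephyr, x3, Tai, F)}.
π_{room, title} gives {(13, Zephyr), (36, Zephyr), (38, Zephyr)} (9 duplicate(s) eliminated).

{(13, Zephyr), (36, Zephyr), (38, Zephyr)}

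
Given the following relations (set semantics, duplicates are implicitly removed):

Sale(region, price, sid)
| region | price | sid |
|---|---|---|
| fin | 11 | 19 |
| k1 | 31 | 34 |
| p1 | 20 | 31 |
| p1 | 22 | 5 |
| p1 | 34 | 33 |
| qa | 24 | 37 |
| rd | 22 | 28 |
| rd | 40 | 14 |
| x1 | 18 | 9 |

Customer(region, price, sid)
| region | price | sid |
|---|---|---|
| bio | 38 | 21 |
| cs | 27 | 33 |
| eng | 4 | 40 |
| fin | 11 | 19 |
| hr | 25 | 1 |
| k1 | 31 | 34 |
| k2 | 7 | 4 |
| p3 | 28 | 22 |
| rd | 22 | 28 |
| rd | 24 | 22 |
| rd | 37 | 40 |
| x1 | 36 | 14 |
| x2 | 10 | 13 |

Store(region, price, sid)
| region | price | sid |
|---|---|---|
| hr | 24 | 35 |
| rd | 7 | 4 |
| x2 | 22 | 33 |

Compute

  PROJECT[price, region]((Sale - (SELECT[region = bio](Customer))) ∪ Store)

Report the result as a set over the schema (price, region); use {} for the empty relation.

Selection region = bio: {(bio, 38, 21)}
Set difference of the two operands is {(fin, 11, 19), (k1, 31, 34), (p1, 20, 31), (p1, 22, 5), (p1, 34, 33), (qa, 24, 37), (rd, 22, 28), (rd, 40, 14), (x1, 18, 9)}.
Set union of the two operands is {(fin, 11, 19), (hr, 24, 35), (k1, 31, 34), (p1, 20, 31), (p1, 22, 5), (p1, 34, 33), (qa, 24, 37), (rd, 22, 28), (rd, 40, 14), (rd, 7, 4), (x1, 18, 9), (x2, 22, 33)}.
Keep only column(s) price, region: {(11, fin), (18, x1), (20, p1), (22, p1), (22, rd), (22, x2), (24, hr), (24, qa), (31, k1), (34, p1), (40, rd), (7, rd)}

{(11, fin), (18, x1), (20, p1), (22, p1), (22, rd), (22, x2), (24, hr), (24, qa), (31, k1), (34, p1), (40, rd), (7, rd)}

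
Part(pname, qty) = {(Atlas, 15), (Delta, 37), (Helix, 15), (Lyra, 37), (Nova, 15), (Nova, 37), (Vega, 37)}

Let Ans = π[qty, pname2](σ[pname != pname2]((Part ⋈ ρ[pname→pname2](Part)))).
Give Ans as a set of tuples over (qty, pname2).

{(15, Atlas), (15, Helix), (15, Nova), (37, Delta), (37, Lyra), (37, Nova), (37, Vega)}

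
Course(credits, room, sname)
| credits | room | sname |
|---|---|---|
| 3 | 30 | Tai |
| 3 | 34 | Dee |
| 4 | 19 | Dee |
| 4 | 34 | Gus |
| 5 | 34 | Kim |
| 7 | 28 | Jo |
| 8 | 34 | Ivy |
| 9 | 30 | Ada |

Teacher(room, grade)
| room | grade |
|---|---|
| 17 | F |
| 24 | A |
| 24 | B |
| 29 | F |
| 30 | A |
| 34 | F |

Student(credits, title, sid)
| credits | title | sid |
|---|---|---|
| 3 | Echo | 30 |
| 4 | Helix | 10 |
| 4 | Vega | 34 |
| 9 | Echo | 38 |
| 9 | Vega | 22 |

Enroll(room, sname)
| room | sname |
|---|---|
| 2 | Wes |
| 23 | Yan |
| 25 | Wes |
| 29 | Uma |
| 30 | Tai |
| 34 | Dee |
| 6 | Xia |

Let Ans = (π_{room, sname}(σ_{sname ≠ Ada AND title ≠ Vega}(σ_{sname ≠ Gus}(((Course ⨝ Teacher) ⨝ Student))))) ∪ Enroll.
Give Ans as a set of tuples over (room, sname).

Course ⋈ Teacher (natural join on room): {(3, 30, Tai, A), (3, 34, Dee, F), (4, 34, Gus, F), (5, 34, Kim, F), (8, 34, Ivy, F), (9, 30, Ada, A)}
(Course ⨝ Teacher) ⋈ Student (natural join on credits): {(3, 30, Tai, A, Echo, 30), (3, 34, Dee, F, Echo, 30), (4, 34, Gus, F, Helix, 10), (4, 34, Gus, F, Vega, 34), (9, 30, Ada, A, Echo, 38), (9, 30, Ada, A, Vega, 22)}
Apply σ_{sname ≠ Gus}; surviving tuples: {(3, 30, Tai, A, Echo, 30), (3, 34, Dee, F, Echo, 30), (9, 30, Ada, A, Echo, 38), (9, 30, Ada, A, Vega, 22)}
Apply σ_{sname ≠ Ada AND title ≠ Vega}; surviving tuples: {(3, 30, Tai, A, Echo, 30), (3, 34, Dee, F, Echo, 30)}
Keep only column(s) room, sname: {(30, Tai), (34, Dee)}
Union: {(30, Tai), (34, Dee)} with {(2, Wes), (23, Yan), (25, Wes), (29, Uma), (30, Tai), (34, Dee), (6, Xia)} → {(2, Wes), (23, Yan), (25, Wes), (29, Uma), (30, Tai), (34, Dee), (6, Xia)}

{(2, Wes), (23, Yan), (25, Wes), (29, Uma), (30, Tai), (34, Dee), (6, Xia)}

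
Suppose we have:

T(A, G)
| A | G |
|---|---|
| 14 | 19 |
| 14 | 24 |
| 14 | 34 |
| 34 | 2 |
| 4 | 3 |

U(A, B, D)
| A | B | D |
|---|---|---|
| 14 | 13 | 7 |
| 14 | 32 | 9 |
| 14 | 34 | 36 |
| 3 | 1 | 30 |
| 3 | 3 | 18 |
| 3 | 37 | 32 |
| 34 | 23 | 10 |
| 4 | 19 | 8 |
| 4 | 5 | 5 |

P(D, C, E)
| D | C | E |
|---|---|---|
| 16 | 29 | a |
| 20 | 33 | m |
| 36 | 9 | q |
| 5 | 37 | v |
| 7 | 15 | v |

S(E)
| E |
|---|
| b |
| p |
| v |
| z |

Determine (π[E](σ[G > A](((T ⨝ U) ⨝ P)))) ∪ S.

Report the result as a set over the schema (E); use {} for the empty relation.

{b, p, q, v, z}

Natural join on A: {(14, 19, 13, 7), (14, 19, 32, 9), (14, 19, 34, 36), (14, 24, 13, 7), (14, 24, 32, 9), (14, 24, 34, 36), (14, 34, 13, 7), (14, 34, 32, 9), (14, 34, 34, 36), (34, 2, 23, 10), (4, 3, 19, 8), (4, 3, 5, 5)}
Natural join on D: {(14, 19, 13, 7, 15, v), (14, 19, 34, 36, 9, q), (14, 24, 13, 7, 15, v), (14, 24, 34, 36, 9, q), (14, 34, 13, 7, 15, v), (14, 34, 34, 36, 9, q), (4, 3, 5, 5, 37, v)}
Selection G > A: {(14, 19, 13, 7, 15, v), (14, 19, 34, 36, 9, q), (14, 24, 13, 7, 15, v), (14, 24, 34, 36, 9, q), (14, 34, 13, 7, 15, v), (14, 34, 34, 36, 9, q)}
π[E]: project onto (E) (4 duplicate(s) eliminated) → {q, v}
Taking the union: {b, p, q, v, z}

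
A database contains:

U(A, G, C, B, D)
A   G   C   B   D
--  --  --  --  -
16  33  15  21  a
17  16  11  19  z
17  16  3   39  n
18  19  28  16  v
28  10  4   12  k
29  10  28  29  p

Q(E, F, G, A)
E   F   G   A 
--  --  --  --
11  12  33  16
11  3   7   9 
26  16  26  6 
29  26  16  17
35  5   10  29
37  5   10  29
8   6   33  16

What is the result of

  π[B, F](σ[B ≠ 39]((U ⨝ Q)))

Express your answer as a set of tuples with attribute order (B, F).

Natural join on A, G: {(16, 33, 15, 21, a, 11, 12), (16, 33, 15, 21, a, 8, 6), (17, 16, 11, 19, z, 29, 26), (17, 16, 3, 39, n, 29, 26), (29, 10, 28, 29, p, 35, 5), (29, 10, 28, 29, p, 37, 5)}
σ[B ≠ 39]: keep tuples satisfying B ≠ 39 → {(16, 33, 15, 21, a, 11, 12), (16, 33, 15, 21, a, 8, 6), (17, 16, 11, 19, z, 29, 26), (29, 10, 28, 29, p, 35, 5), (29, 10, 28, 29, p, 37, 5)}
Keep only column(s) B, F (1 duplicate(s) eliminated): {(19, 26), (21, 12), (21, 6), (29, 5)}

{(19, 26), (21, 12), (21, 6), (29, 5)}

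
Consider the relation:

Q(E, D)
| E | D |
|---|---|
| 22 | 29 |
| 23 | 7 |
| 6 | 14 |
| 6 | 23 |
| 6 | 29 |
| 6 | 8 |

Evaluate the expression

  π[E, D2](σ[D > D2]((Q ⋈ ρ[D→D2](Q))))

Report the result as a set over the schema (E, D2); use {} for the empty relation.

{(6, 14), (6, 23), (6, 8)}

ρ[D→D2]: schema becomes (E, D2); tuples unchanged.
Q ⋈ ρ[D→D2](Q) (natural join on E): {(22, 29, 29), (23, 7, 7), (6, 14, 14), (6, 14, 23), (6, 14, 29), (6, 14, 8), (6, 23, 14), (6, 23, 23), (6, 23, 29), (6, 23, 8), (6, 29, 14), (6, 29, 23), (6, 29, 29), (6, 29, 8), (6, 8, 14), (6, 8, 23), (6, 8, 29), (6, 8, 8)}
Selection D > D2: {(6, 14, 8), (6, 23, 14), (6, 23, 8), (6, 29, 14), (6, 29, 23), (6, 29, 8)}
π_{E, D2} gives {(6, 14), (6, 23), (6, 8)} (3 duplicate(s) eliminated).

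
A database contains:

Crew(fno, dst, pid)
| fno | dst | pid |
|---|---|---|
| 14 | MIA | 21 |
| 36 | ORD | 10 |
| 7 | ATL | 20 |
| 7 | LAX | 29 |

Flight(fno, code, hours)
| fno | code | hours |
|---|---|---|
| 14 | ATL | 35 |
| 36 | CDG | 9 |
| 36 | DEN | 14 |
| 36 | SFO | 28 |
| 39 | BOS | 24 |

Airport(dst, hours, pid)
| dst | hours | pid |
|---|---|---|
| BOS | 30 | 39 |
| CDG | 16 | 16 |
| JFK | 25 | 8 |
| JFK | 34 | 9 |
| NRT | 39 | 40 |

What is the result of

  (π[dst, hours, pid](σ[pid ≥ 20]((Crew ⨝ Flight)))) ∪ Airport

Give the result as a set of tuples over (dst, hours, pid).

{(BOS, 30, 39), (CDG, 16, 16), (JFK, 25, 8), (JFK, 34, 9), (MIA, 35, 21), (NRT, 39, 40)}

Crew ⋈ Flight (natural join on fno): {(14, MIA, 21, ATL, 35), (36, ORD, 10, CDG, 9), (36, ORD, 10, DEN, 14), (36, ORD, 10, SFO, 28)}
σ[pid ≥ 20]: keep tuples satisfying pid ≥ 20 → {(14, MIA, 21, ATL, 35)}
Projecting to dst, hours, pid: {(MIA, 35, 21)}
Set union of the two operands is {(BOS, 30, 39), (CDG, 16, 16), (JFK, 25, 8), (JFK, 34, 9), (MIA, 35, 21), (NRT, 39, 40)}.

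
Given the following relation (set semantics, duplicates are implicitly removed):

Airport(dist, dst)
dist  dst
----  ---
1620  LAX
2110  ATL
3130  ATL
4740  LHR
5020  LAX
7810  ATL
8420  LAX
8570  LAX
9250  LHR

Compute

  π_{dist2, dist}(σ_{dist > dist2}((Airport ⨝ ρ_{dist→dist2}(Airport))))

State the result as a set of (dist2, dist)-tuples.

{(1620, 5020), (1620, 8420), (1620, 8570), (2110, 3130), (2110, 7810), (3130, 7810), (4740, 9250), (5020, 8420), (5020, 8570), (8420, 8570)}

ρ[dist→dist2]: schema becomes (dist2, dst); tuples unchanged.
Natural join on dst: {(1620, LAX, 1620), (1620, LAX, 5020), (1620, LAX, 8420), (1620, LAX, 8570), (2110, ATL, 2110), (2110, ATL, 3130), (2110, ATL, 7810), (3130, ATL, 2110), (3130, ATL, 3130), (3130, ATL, 7810), (4740, LHR, 4740), (4740, LHR, 9250), (5020, LAX, 1620), (5020, LAX, 5020), (5020, LAX, 8420), (5020, LAX, 8570), (7810, ATL, 2110), (7810, ATL, 3130), (7810, ATL, 7810), (8420, LAX, 1620), (8420, LAX, 5020), (8420, LAX, 8420), (8420, LAX, 8570), (8570, LAX, 1620), (8570, LAX, 5020), (8570, LAX, 8420), (8570, LAX, 8570), (9250, LHR, 4740), (9250, LHR, 9250)}
Selection dist > dist2: {(3130, ATL, 2110), (5020, LAX, 1620), (7810, ATL, 2110), (7810, ATL, 3130), (8420, LAX, 1620), (8420, LAX, 5020), (8570, LAX, 1620), (8570, LAX, 5020), (8570, LAX, 8420), (9250, LHR, 4740)}
π[dist2, dist]: project onto (dist2, dist) → {(1620, 5020), (1620, 8420), (1620, 8570), (2110, 3130), (2110, 7810), (3130, 7810), (4740, 9250), (5020, 8420), (5020, 8570), (8420, 8570)}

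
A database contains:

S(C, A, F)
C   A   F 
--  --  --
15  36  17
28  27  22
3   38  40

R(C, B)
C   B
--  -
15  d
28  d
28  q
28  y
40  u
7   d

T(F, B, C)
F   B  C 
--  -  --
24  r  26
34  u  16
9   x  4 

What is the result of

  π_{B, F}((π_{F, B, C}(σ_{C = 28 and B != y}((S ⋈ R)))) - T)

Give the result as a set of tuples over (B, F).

{(d, 22), (q, 22)}

Joining S and R on C yields {(15, 36, 17, d), (28, 27, 22, d), (28, 27, 22, q), (28, 27, 22, y)}.
Selection C = 28 and B != y: {(28, 27, 22, d), (28, 27, 22, q)}
Projecting to F, B, C: {(22, d, 28), (22, q, 28)}
Taking the difference: {(22, d, 28), (22, q, 28)}
Projecting to B, F: {(d, 22), (q, 22)}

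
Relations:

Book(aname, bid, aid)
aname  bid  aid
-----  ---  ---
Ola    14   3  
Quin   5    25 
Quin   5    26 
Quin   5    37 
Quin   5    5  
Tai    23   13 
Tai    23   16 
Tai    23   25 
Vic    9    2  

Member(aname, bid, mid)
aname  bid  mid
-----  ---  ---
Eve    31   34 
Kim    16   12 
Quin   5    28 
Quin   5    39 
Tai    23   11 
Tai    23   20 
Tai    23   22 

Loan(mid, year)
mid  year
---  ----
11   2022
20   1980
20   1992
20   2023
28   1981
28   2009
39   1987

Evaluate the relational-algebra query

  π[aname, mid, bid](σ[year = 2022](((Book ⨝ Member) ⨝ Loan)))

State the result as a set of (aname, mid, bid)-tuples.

{(Tai, 11, 23)}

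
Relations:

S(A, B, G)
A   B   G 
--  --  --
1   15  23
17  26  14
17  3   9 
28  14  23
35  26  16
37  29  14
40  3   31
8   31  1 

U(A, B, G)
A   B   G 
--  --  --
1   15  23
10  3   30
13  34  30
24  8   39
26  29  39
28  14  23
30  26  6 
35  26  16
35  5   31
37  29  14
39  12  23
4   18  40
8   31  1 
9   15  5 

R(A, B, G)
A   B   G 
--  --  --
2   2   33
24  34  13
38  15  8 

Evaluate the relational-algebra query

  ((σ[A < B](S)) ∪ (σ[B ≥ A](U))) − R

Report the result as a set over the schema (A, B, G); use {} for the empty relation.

Selection A < B: {(1, 15, 23), (17, 26, 14), (8, 31, 1)}
Selection B ≥ A: {(1, 15, 23), (13, 34, 30), (26, 29, 39), (4, 18, 40), (8, 31, 1), (9, 15, 5)}
Set union of the two operands is {(1, 15, 23), (13, 34, 30), (17, 26, 14), (26, 29, 39), (4, 18, 40), (8, 31, 1), (9, 15, 5)}.
Set difference of the two operands is {(1, 15, 23), (13, 34, 30), (17, 26, 14), (26, 29, 39), (4, 18, 40), (8, 31, 1), (9, 15, 5)}.

{(1, 15, 23), (13, 34, 30), (17, 26, 14), (26, 29, 39), (4, 18, 40), (8, 31, 1), (9, 15, 5)}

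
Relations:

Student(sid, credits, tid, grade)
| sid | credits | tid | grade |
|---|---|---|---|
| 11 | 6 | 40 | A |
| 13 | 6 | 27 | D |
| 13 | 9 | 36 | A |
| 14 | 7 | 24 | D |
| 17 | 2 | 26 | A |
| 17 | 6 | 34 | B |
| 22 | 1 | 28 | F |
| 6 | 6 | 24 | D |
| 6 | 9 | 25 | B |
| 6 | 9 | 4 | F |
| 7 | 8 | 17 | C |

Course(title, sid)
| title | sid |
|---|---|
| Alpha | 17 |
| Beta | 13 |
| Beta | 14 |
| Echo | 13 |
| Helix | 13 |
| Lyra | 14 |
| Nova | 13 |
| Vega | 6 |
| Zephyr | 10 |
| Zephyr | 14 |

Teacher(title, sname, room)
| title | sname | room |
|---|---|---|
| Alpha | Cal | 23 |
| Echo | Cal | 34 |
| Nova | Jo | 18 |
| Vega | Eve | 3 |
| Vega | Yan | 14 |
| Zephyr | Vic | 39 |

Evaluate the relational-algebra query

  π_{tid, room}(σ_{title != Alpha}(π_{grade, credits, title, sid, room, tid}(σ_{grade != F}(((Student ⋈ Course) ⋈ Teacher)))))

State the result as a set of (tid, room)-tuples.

{(24, 14), (24, 3), (24, 39), (25, 14), (25, 3), (27, 18), (27, 34), (36, 18), (36, 34)}

Joining Student and Course on sid yields {(13, 6, 27, D, Beta), (13, 6, 27, D, Echo), (13, 6, 27, D, Helix), (13, 6, 27, D, Nova), (13, 9, 36, A, Beta), (13, 9, 36, A, Echo), (13, 9, 36, A, Helix), (13, 9, 36, A, Nova), (14, 7, 24, D, Beta), (14, 7, 24, D, Lyra), (14, 7, 24, D, Zephyr), (17, 2, 26, A, Alpha), (17, 6, 34, B, Alpha), (6, 6, 24, D, Vega), (6, 9, 25, B, Vega), (6, 9, 4, F, Vega)}.
Joining (Student ⋈ Course) and Teacher on title yields {(13, 6, 27, D, Echo, Cal, 34), (13, 6, 27, D, Nova, Jo, 18), (13, 9, 36, A, Echo, Cal, 34), (13, 9, 36, A, Nova, Jo, 18), (14, 7, 24, D, Zephyr, Vic, 39), (17, 2, 26, A, Alpha, Cal, 23), (17, 6, 34, B, Alpha, Cal, 23), (6, 6, 24, D, Vega, Eve, 3), (6, 6, 24, D, Vega, Yan, 14), (6, 9, 25, B, Vega, Eve, 3), (6, 9, 25, B, Vega, Yan, 14), (6, 9, 4, F, Vega, Eve, 3), (6, 9, 4, F, Vega, Yan, 14)}.
Selection grade != F: {(13, 6, 27, D, Echo, Cal, 34), (13, 6, 27, D, Nova, Jo, 18), (13, 9, 36, A, Echo, Cal, 34), (13, 9, 36, A, Nova, Jo, 18), (14, 7, 24, D, Zephyr, Vic, 39), (17, 2, 26, A, Alpha, Cal, 23), (17, 6, 34, B, Alpha, Cal, 23), (6, 6, 24, D, Vega, Eve, 3), (6, 6, 24, D, Vega, Yan, 14), (6, 9, 25, B, Vega, Eve, 3), (6, 9, 25, B, Vega, Yan, 14)}
π_{grade, credits, title, sid, room, tid} gives {(A, 2, Alpha, 17, 23, 26), (A, 9, Echo, 13, 34, 36), (A, 9, Nova, 13, 18, 36), (B, 6, Alpha, 17, 23, 34), (B, 9, Vega, 6, 14, 25), (B, 9, Vega, 6, 3, 25), (D, 6, Echo, 13, 34, 27), (D, 6, Nova, 13, 18, 27), (D, 6, Vega, 6, 14, 24), (D, 6, Vega, 6, 3, 24), (D, 7, Zephyr, 14, 39, 24)}.
Selection title != Alpha: {(A, 9, Echo, 13, 34, 36), (A, 9, Nova, 13, 18, 36), (B, 9, Vega, 6, 14, 25), (B, 9, Vega, 6, 3, 25), (D, 6, Echo, 13, 34, 27), (D, 6, Nova, 13, 18, 27), (D, 6, Vega, 6, 14, 24), (D, 6, Vega, 6, 3, 24), (D, 7, Zephyr, 14, 39, 24)}
π_{tid, room} gives {(24, 14), (24, 3), (24, 39), (25, 14), (25, 3), (27, 18), (27, 34), (36, 18), (36, 34)}.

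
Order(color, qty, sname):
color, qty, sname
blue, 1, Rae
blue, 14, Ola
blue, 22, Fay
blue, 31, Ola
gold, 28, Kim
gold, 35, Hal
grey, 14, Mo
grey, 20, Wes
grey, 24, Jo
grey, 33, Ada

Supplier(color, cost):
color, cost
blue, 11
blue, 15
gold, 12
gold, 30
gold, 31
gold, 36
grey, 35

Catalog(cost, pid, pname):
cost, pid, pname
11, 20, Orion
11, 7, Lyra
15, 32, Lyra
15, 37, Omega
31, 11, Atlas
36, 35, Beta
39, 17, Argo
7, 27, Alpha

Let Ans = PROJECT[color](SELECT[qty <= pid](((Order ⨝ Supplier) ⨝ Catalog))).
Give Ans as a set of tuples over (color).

Natural join on color: {(blue, 1, Rae, 11), (blue, 1, Rae, 15), (blue, 14, Ola, 11), (blue, 14, Ola, 15), (blue, 22, Fay, 11), (blue, 22, Fay, 15), (blue, 31, Ola, 11), (blue, 31, Ola, 15), (gold, 28, Kim, 12), (gold, 28, Kim, 30), (gold, 28, Kim, 31), (gold, 28, Kim, 36), (gold, 35, Hal, 12), (gold, 35, Hal, 30), (gold, 35, Hal, 31), (gold, 35, Hal, 36), (grey, 14, Mo, 35), (grey, 20, Wes, 35), (grey, 24, Jo, 35), (grey, 33, Ada, 35)}
Natural join on cost: {(blue, 1, Rae, 11, 20, Orion), (blue, 1, Rae, 11, 7, Lyra), (blue, 1, Rae, 15, 32, Lyra), (blue, 1, Rae, 15, 37, Omega), (blue, 14, Ola, 11, 20, Orion), (blue, 14, Ola, 11, 7, Lyra), (blue, 14, Ola, 15, 32, Lyra), (blue, 14, Ola, 15, 37, Omega), (blue, 22, Fay, 11, 20, Orion), (blue, 22, Fay, 11, 7, Lyra), (blue, 22, Fay, 15, 32, Lyra), (blue, 22, Fay, 15, 37, Omega), (blue, 31, Ola, 11, 20, Orion), (blue, 31, Ola, 11, 7, Lyra), (blue, 31, Ola, 15, 32, Lyra), (blue, 31, Ola, 15, 37, Omega), (gold, 28, Kim, 31, 11, Atlas), (gold, 28, Kim, 36, 35, Beta), (gold, 35, Hal, 31, 11, Atlas), (gold, 35, Hal, 36, 35, Beta)}
σ[qty <= pid]: keep tuples satisfying qty <= pid → {(blue, 1, Rae, 11, 20, Orion), (blue, 1, Rae, 11, 7, Lyra), (blue, 1, Rae, 15, 32, Lyra), (blue, 1, Rae, 15, 37, Omega), (blue, 14, Ola, 11, 20, Orion), (blue, 14, Ola, 15, 32, Lyra), (blue, 14, Ola, 15, 37, Omega), (blue, 22, Fay, 15, 32, Lyra), (blue, 22, Fay, 15, 37, Omega), (blue, 31, Ola, 15, 32, Lyra), (blue, 31, Ola, 15, 37, Omega), (gold, 28, Kim, 36, 35, Beta), (gold, 35, Hal, 36, 35, Beta)}
Projecting to color (11 duplicate(s) eliminated): {blue, gold}

{blue, gold}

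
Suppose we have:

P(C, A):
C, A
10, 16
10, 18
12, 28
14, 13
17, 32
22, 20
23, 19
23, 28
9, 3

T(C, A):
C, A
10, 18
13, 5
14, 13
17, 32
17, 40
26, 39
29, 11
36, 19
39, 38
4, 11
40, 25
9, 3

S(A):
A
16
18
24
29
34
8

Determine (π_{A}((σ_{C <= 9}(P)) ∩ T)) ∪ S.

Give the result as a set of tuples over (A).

Filtering on C <= 9 leaves {(9, 3)}.
Set intersection of the two operands is {(9, 3)}.
π_{A} gives {3}.
Set union of the two operands is {16, 18, 24, 29, 3, 34, 8}.

{16, 18, 24, 29, 3, 34, 8}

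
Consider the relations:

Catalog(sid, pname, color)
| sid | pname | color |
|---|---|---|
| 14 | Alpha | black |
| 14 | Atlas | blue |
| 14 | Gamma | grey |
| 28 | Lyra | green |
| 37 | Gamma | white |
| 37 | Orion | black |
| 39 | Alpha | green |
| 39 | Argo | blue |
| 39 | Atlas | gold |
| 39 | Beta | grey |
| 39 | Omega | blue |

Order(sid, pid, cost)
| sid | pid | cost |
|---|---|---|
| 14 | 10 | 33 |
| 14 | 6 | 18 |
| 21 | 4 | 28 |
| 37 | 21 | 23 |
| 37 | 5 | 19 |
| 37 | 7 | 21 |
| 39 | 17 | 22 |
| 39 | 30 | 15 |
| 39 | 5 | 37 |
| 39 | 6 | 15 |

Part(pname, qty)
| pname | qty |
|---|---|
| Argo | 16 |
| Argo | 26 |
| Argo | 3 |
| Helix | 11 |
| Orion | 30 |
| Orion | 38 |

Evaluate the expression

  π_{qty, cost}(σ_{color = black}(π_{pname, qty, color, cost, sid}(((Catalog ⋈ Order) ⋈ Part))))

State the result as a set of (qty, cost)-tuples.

Catalog ⋈ Order (natural join on sid): {(14, Alpha, black, 10, 33), (14, Alpha, black, 6, 18), (14, Atlas, blue, 10, 33), (14, Atlas, blue, 6, 18), (14, Gamma, grey, 10, 33), (14, Gamma, grey, 6, 18), (37, Gamma, white, 21, 23), (37, Gamma, white, 5, 19), (37, Gamma, white, 7, 21), (37, Orion, black, 21, 23), (37, Orion, black, 5, 19), (37, Orion, black, 7, 21), (39, Alpha, green, 17, 22), (39, Alpha, green, 30, 15), (39, Alpha, green, 5, 37), (39, Alpha, green, 6, 15), (39, Argo, blue, 17, 22), (39, Argo, blue, 30, 15), (39, Argo, blue, 5, 37), (39, Argo, blue, 6, 15), (39, Atlas, gold, 17, 22), (39, Atlas, gold, 30, 15), (39, Atlas, gold, 5, 37), (39, Atlas, gold, 6, 15), (39, Beta, grey, 17, 22), (39, Beta, grey, 30, 15), (39, Beta, grey, 5, 37), (39, Beta, grey, 6, 15), (39, Omega, blue, 17, 22), (39, Omega, blue, 30, 15), (39, Omega, blue, 5, 37), (39, Omega, blue, 6, 15)}
(Catalog ⋈ Order) ⋈ Part (natural join on pname): {(37, Orion, black, 21, 23, 30), (37, Orion, black, 21, 23, 38), (37, Orion, black, 5, 19, 30), (37, Orion, black, 5, 19, 38), (37, Orion, black, 7, 21, 30), (37, Orion, black, 7, 21, 38), (39, Argo, blue, 17, 22, 16), (39, Argo, blue, 17, 22, 26), (39, Argo, blue, 17, 22, 3), (39, Argo, blue, 30, 15, 16), (39, Argo, blue, 30, 15, 26), (39, Argo, blue, 30, 15, 3), (39, Argo, blue, 5, 37, 16), (39, Argo, blue, 5, 37, 26), (39, Argo, blue, 5, 37, 3), (39, Argo, blue, 6, 15, 16), (39, Argo, blue, 6, 15, 26), (39, Argo, blue, 6, 15, 3)}
Keep only column(s) pname, qty, color, cost, sid (3 duplicate(s) eliminated): {(Argo, 16, blue, 15, 39), (Argo, 16, blue, 22, 39), (Argo, 16, blue, 37, 39), (Argo, 26, blue, 15, 39), (Argo, 26, blue, 22, 39), (Argo, 26, blue, 37, 39), (Argo, 3, blue, 15, 39), (Argo, 3, blue, 22, 39), (Argo, 3, blue, 37, 39), (Orion, 30, black, 19, 37), (Orion, 30, black, 21, 37), (Orion, 30, black, 23, 37), (Orion, 38, black, 19, 37), (Orion, 38, black, 21, 37), (Orion, 38, black, 23, 37)}
Apply σ_{color = black}; surviving tuples: {(Orion, 30, black, 19, 37), (Orion, 30, black, 21, 37), (Orion, 30, black, 23, 37), (Orion, 38, black, 19, 37), (Orion, 38, black, 21, 37), (Orion, 38, black, 23, 37)}
Keep only column(s) qty, cost: {(30, 19), (30, 21), (30, 23), (38, 19), (38, 21), (38, 23)}

{(30, 19), (30, 21), (30, 23), (38, 19), (38, 21), (38, 23)}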